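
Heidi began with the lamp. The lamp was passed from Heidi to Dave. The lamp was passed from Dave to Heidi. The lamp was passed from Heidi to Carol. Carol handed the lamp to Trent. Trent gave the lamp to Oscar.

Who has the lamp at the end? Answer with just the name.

Tracking the lamp through each event:
Start: Heidi has the lamp.
After event 1: Dave has the lamp.
After event 2: Heidi has the lamp.
After event 3: Carol has the lamp.
After event 4: Trent has the lamp.
After event 5: Oscar has the lamp.

Answer: Oscar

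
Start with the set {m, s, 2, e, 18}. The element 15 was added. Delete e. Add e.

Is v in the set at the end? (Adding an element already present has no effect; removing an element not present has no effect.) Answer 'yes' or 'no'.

Tracking the set through each operation:
Start: {18, 2, e, m, s}
Event 1 (add 15): added. Set: {15, 18, 2, e, m, s}
Event 2 (remove e): removed. Set: {15, 18, 2, m, s}
Event 3 (add e): added. Set: {15, 18, 2, e, m, s}

Final set: {15, 18, 2, e, m, s} (size 6)
v is NOT in the final set.

Answer: no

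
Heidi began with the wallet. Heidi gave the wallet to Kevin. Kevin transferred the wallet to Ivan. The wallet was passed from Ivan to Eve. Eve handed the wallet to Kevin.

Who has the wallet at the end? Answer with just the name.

Tracking the wallet through each event:
Start: Heidi has the wallet.
After event 1: Kevin has the wallet.
After event 2: Ivan has the wallet.
After event 3: Eve has the wallet.
After event 4: Kevin has the wallet.

Answer: Kevin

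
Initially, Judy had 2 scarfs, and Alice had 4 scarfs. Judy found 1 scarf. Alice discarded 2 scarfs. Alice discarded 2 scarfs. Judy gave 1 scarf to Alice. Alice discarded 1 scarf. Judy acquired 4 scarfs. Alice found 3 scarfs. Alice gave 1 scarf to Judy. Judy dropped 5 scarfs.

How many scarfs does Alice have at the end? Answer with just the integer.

Tracking counts step by step:
Start: Judy=2, Alice=4
Event 1 (Judy +1): Judy: 2 -> 3. State: Judy=3, Alice=4
Event 2 (Alice -2): Alice: 4 -> 2. State: Judy=3, Alice=2
Event 3 (Alice -2): Alice: 2 -> 0. State: Judy=3, Alice=0
Event 4 (Judy -> Alice, 1): Judy: 3 -> 2, Alice: 0 -> 1. State: Judy=2, Alice=1
Event 5 (Alice -1): Alice: 1 -> 0. State: Judy=2, Alice=0
Event 6 (Judy +4): Judy: 2 -> 6. State: Judy=6, Alice=0
Event 7 (Alice +3): Alice: 0 -> 3. State: Judy=6, Alice=3
Event 8 (Alice -> Judy, 1): Alice: 3 -> 2, Judy: 6 -> 7. State: Judy=7, Alice=2
Event 9 (Judy -5): Judy: 7 -> 2. State: Judy=2, Alice=2

Alice's final count: 2

Answer: 2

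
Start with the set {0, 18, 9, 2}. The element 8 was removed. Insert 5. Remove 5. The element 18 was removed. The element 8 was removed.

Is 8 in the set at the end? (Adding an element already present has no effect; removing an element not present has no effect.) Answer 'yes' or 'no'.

Answer: no

Derivation:
Tracking the set through each operation:
Start: {0, 18, 2, 9}
Event 1 (remove 8): not present, no change. Set: {0, 18, 2, 9}
Event 2 (add 5): added. Set: {0, 18, 2, 5, 9}
Event 3 (remove 5): removed. Set: {0, 18, 2, 9}
Event 4 (remove 18): removed. Set: {0, 2, 9}
Event 5 (remove 8): not present, no change. Set: {0, 2, 9}

Final set: {0, 2, 9} (size 3)
8 is NOT in the final set.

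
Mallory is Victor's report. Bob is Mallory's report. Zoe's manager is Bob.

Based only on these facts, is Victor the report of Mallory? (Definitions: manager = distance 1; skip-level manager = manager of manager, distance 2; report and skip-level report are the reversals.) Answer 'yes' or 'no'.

Reconstructing the manager chain from the given facts:
  Victor -> Mallory -> Bob -> Zoe
(each arrow means 'manager of the next')
Positions in the chain (0 = top):
  position of Victor: 0
  position of Mallory: 1
  position of Bob: 2
  position of Zoe: 3

Victor is at position 0, Mallory is at position 1; signed distance (j - i) = 1.
'report' requires j - i = -1. Actual distance is 1, so the relation does NOT hold.

Answer: no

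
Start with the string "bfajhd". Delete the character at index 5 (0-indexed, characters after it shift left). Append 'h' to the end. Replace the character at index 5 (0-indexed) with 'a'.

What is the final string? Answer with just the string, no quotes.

Applying each edit step by step:
Start: "bfajhd"
Op 1 (delete idx 5 = 'd'): "bfajhd" -> "bfajh"
Op 2 (append 'h'): "bfajh" -> "bfajhh"
Op 3 (replace idx 5: 'h' -> 'a'): "bfajhh" -> "bfajha"

Answer: bfajha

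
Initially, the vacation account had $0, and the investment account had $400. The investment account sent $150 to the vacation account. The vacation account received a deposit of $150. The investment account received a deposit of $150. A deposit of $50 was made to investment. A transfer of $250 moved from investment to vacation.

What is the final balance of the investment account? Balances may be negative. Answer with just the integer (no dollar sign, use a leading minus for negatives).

Answer: 200

Derivation:
Tracking account balances step by step:
Start: vacation=0, investment=400
Event 1 (transfer 150 investment -> vacation): investment: 400 - 150 = 250, vacation: 0 + 150 = 150. Balances: vacation=150, investment=250
Event 2 (deposit 150 to vacation): vacation: 150 + 150 = 300. Balances: vacation=300, investment=250
Event 3 (deposit 150 to investment): investment: 250 + 150 = 400. Balances: vacation=300, investment=400
Event 4 (deposit 50 to investment): investment: 400 + 50 = 450. Balances: vacation=300, investment=450
Event 5 (transfer 250 investment -> vacation): investment: 450 - 250 = 200, vacation: 300 + 250 = 550. Balances: vacation=550, investment=200

Final balance of investment: 200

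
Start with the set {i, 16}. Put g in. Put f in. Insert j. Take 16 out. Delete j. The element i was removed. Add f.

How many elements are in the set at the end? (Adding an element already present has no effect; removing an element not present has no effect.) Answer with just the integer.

Answer: 2

Derivation:
Tracking the set through each operation:
Start: {16, i}
Event 1 (add g): added. Set: {16, g, i}
Event 2 (add f): added. Set: {16, f, g, i}
Event 3 (add j): added. Set: {16, f, g, i, j}
Event 4 (remove 16): removed. Set: {f, g, i, j}
Event 5 (remove j): removed. Set: {f, g, i}
Event 6 (remove i): removed. Set: {f, g}
Event 7 (add f): already present, no change. Set: {f, g}

Final set: {f, g} (size 2)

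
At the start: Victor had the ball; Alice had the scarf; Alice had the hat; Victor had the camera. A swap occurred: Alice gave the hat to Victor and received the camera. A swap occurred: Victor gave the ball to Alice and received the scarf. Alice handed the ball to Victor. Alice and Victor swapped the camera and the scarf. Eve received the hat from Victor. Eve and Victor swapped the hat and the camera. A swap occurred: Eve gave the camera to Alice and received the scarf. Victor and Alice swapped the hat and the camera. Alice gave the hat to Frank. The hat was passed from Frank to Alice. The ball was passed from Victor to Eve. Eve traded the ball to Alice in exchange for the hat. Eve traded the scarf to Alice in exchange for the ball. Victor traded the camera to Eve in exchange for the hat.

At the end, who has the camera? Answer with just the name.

Tracking all object holders:
Start: ball:Victor, scarf:Alice, hat:Alice, camera:Victor
Event 1 (swap hat<->camera: now hat:Victor, camera:Alice). State: ball:Victor, scarf:Alice, hat:Victor, camera:Alice
Event 2 (swap ball<->scarf: now ball:Alice, scarf:Victor). State: ball:Alice, scarf:Victor, hat:Victor, camera:Alice
Event 3 (give ball: Alice -> Victor). State: ball:Victor, scarf:Victor, hat:Victor, camera:Alice
Event 4 (swap camera<->scarf: now camera:Victor, scarf:Alice). State: ball:Victor, scarf:Alice, hat:Victor, camera:Victor
Event 5 (give hat: Victor -> Eve). State: ball:Victor, scarf:Alice, hat:Eve, camera:Victor
Event 6 (swap hat<->camera: now hat:Victor, camera:Eve). State: ball:Victor, scarf:Alice, hat:Victor, camera:Eve
Event 7 (swap camera<->scarf: now camera:Alice, scarf:Eve). State: ball:Victor, scarf:Eve, hat:Victor, camera:Alice
Event 8 (swap hat<->camera: now hat:Alice, camera:Victor). State: ball:Victor, scarf:Eve, hat:Alice, camera:Victor
Event 9 (give hat: Alice -> Frank). State: ball:Victor, scarf:Eve, hat:Frank, camera:Victor
Event 10 (give hat: Frank -> Alice). State: ball:Victor, scarf:Eve, hat:Alice, camera:Victor
Event 11 (give ball: Victor -> Eve). State: ball:Eve, scarf:Eve, hat:Alice, camera:Victor
Event 12 (swap ball<->hat: now ball:Alice, hat:Eve). State: ball:Alice, scarf:Eve, hat:Eve, camera:Victor
Event 13 (swap scarf<->ball: now scarf:Alice, ball:Eve). State: ball:Eve, scarf:Alice, hat:Eve, camera:Victor
Event 14 (swap camera<->hat: now camera:Eve, hat:Victor). State: ball:Eve, scarf:Alice, hat:Victor, camera:Eve

Final state: ball:Eve, scarf:Alice, hat:Victor, camera:Eve
The camera is held by Eve.

Answer: Eve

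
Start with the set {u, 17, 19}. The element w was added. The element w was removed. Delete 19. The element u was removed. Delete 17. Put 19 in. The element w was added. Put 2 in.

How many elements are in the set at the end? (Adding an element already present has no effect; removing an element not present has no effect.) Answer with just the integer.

Answer: 3

Derivation:
Tracking the set through each operation:
Start: {17, 19, u}
Event 1 (add w): added. Set: {17, 19, u, w}
Event 2 (remove w): removed. Set: {17, 19, u}
Event 3 (remove 19): removed. Set: {17, u}
Event 4 (remove u): removed. Set: {17}
Event 5 (remove 17): removed. Set: {}
Event 6 (add 19): added. Set: {19}
Event 7 (add w): added. Set: {19, w}
Event 8 (add 2): added. Set: {19, 2, w}

Final set: {19, 2, w} (size 3)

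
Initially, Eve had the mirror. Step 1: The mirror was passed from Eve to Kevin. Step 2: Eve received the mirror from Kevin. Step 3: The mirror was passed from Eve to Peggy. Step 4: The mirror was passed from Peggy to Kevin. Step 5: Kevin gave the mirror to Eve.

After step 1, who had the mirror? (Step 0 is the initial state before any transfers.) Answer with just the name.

Answer: Kevin

Derivation:
Tracking the mirror holder through step 1:
After step 0 (start): Eve
After step 1: Kevin

At step 1, the holder is Kevin.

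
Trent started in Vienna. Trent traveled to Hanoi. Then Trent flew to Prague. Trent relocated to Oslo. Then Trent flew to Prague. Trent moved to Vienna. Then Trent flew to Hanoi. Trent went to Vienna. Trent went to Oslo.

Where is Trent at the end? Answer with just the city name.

Tracking Trent's location:
Start: Trent is in Vienna.
After move 1: Vienna -> Hanoi. Trent is in Hanoi.
After move 2: Hanoi -> Prague. Trent is in Prague.
After move 3: Prague -> Oslo. Trent is in Oslo.
After move 4: Oslo -> Prague. Trent is in Prague.
After move 5: Prague -> Vienna. Trent is in Vienna.
After move 6: Vienna -> Hanoi. Trent is in Hanoi.
After move 7: Hanoi -> Vienna. Trent is in Vienna.
After move 8: Vienna -> Oslo. Trent is in Oslo.

Answer: Oslo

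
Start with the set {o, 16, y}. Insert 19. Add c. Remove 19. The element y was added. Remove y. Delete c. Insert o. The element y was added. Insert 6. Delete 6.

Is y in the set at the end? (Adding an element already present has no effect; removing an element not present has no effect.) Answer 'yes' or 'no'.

Tracking the set through each operation:
Start: {16, o, y}
Event 1 (add 19): added. Set: {16, 19, o, y}
Event 2 (add c): added. Set: {16, 19, c, o, y}
Event 3 (remove 19): removed. Set: {16, c, o, y}
Event 4 (add y): already present, no change. Set: {16, c, o, y}
Event 5 (remove y): removed. Set: {16, c, o}
Event 6 (remove c): removed. Set: {16, o}
Event 7 (add o): already present, no change. Set: {16, o}
Event 8 (add y): added. Set: {16, o, y}
Event 9 (add 6): added. Set: {16, 6, o, y}
Event 10 (remove 6): removed. Set: {16, o, y}

Final set: {16, o, y} (size 3)
y is in the final set.

Answer: yes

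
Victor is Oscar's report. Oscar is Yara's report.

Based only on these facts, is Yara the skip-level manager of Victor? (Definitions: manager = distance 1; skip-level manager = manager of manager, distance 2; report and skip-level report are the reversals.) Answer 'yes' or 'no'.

Answer: yes

Derivation:
Reconstructing the manager chain from the given facts:
  Yara -> Oscar -> Victor
(each arrow means 'manager of the next')
Positions in the chain (0 = top):
  position of Yara: 0
  position of Oscar: 1
  position of Victor: 2

Yara is at position 0, Victor is at position 2; signed distance (j - i) = 2.
'skip-level manager' requires j - i = 2. Actual distance is 2, so the relation HOLDS.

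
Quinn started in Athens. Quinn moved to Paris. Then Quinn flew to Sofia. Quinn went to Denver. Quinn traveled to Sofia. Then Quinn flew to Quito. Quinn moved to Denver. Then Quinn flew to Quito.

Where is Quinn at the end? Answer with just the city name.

Tracking Quinn's location:
Start: Quinn is in Athens.
After move 1: Athens -> Paris. Quinn is in Paris.
After move 2: Paris -> Sofia. Quinn is in Sofia.
After move 3: Sofia -> Denver. Quinn is in Denver.
After move 4: Denver -> Sofia. Quinn is in Sofia.
After move 5: Sofia -> Quito. Quinn is in Quito.
After move 6: Quito -> Denver. Quinn is in Denver.
After move 7: Denver -> Quito. Quinn is in Quito.

Answer: Quito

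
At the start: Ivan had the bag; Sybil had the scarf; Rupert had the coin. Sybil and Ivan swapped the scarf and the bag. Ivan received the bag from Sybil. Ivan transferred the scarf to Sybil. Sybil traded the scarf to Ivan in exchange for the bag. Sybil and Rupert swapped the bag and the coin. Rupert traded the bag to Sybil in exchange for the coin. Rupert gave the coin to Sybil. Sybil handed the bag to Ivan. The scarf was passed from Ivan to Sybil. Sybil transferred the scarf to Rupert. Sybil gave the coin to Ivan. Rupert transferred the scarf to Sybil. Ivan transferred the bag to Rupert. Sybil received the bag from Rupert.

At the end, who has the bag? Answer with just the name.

Tracking all object holders:
Start: bag:Ivan, scarf:Sybil, coin:Rupert
Event 1 (swap scarf<->bag: now scarf:Ivan, bag:Sybil). State: bag:Sybil, scarf:Ivan, coin:Rupert
Event 2 (give bag: Sybil -> Ivan). State: bag:Ivan, scarf:Ivan, coin:Rupert
Event 3 (give scarf: Ivan -> Sybil). State: bag:Ivan, scarf:Sybil, coin:Rupert
Event 4 (swap scarf<->bag: now scarf:Ivan, bag:Sybil). State: bag:Sybil, scarf:Ivan, coin:Rupert
Event 5 (swap bag<->coin: now bag:Rupert, coin:Sybil). State: bag:Rupert, scarf:Ivan, coin:Sybil
Event 6 (swap bag<->coin: now bag:Sybil, coin:Rupert). State: bag:Sybil, scarf:Ivan, coin:Rupert
Event 7 (give coin: Rupert -> Sybil). State: bag:Sybil, scarf:Ivan, coin:Sybil
Event 8 (give bag: Sybil -> Ivan). State: bag:Ivan, scarf:Ivan, coin:Sybil
Event 9 (give scarf: Ivan -> Sybil). State: bag:Ivan, scarf:Sybil, coin:Sybil
Event 10 (give scarf: Sybil -> Rupert). State: bag:Ivan, scarf:Rupert, coin:Sybil
Event 11 (give coin: Sybil -> Ivan). State: bag:Ivan, scarf:Rupert, coin:Ivan
Event 12 (give scarf: Rupert -> Sybil). State: bag:Ivan, scarf:Sybil, coin:Ivan
Event 13 (give bag: Ivan -> Rupert). State: bag:Rupert, scarf:Sybil, coin:Ivan
Event 14 (give bag: Rupert -> Sybil). State: bag:Sybil, scarf:Sybil, coin:Ivan

Final state: bag:Sybil, scarf:Sybil, coin:Ivan
The bag is held by Sybil.

Answer: Sybil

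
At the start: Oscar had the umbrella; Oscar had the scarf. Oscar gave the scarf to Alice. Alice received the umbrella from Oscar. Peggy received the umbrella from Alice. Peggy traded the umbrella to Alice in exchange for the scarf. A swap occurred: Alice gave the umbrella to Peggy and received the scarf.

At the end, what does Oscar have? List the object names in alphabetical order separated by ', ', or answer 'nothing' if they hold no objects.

Tracking all object holders:
Start: umbrella:Oscar, scarf:Oscar
Event 1 (give scarf: Oscar -> Alice). State: umbrella:Oscar, scarf:Alice
Event 2 (give umbrella: Oscar -> Alice). State: umbrella:Alice, scarf:Alice
Event 3 (give umbrella: Alice -> Peggy). State: umbrella:Peggy, scarf:Alice
Event 4 (swap umbrella<->scarf: now umbrella:Alice, scarf:Peggy). State: umbrella:Alice, scarf:Peggy
Event 5 (swap umbrella<->scarf: now umbrella:Peggy, scarf:Alice). State: umbrella:Peggy, scarf:Alice

Final state: umbrella:Peggy, scarf:Alice
Oscar holds: (nothing).

Answer: nothing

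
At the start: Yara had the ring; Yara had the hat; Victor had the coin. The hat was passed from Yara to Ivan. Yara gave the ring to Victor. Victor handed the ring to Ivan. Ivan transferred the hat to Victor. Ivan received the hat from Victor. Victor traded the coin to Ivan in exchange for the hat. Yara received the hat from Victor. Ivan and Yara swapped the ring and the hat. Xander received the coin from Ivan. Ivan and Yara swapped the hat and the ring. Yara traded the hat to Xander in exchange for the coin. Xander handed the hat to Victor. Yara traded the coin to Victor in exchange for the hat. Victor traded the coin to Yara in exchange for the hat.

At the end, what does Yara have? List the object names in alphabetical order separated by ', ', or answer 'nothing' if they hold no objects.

Answer: coin

Derivation:
Tracking all object holders:
Start: ring:Yara, hat:Yara, coin:Victor
Event 1 (give hat: Yara -> Ivan). State: ring:Yara, hat:Ivan, coin:Victor
Event 2 (give ring: Yara -> Victor). State: ring:Victor, hat:Ivan, coin:Victor
Event 3 (give ring: Victor -> Ivan). State: ring:Ivan, hat:Ivan, coin:Victor
Event 4 (give hat: Ivan -> Victor). State: ring:Ivan, hat:Victor, coin:Victor
Event 5 (give hat: Victor -> Ivan). State: ring:Ivan, hat:Ivan, coin:Victor
Event 6 (swap coin<->hat: now coin:Ivan, hat:Victor). State: ring:Ivan, hat:Victor, coin:Ivan
Event 7 (give hat: Victor -> Yara). State: ring:Ivan, hat:Yara, coin:Ivan
Event 8 (swap ring<->hat: now ring:Yara, hat:Ivan). State: ring:Yara, hat:Ivan, coin:Ivan
Event 9 (give coin: Ivan -> Xander). State: ring:Yara, hat:Ivan, coin:Xander
Event 10 (swap hat<->ring: now hat:Yara, ring:Ivan). State: ring:Ivan, hat:Yara, coin:Xander
Event 11 (swap hat<->coin: now hat:Xander, coin:Yara). State: ring:Ivan, hat:Xander, coin:Yara
Event 12 (give hat: Xander -> Victor). State: ring:Ivan, hat:Victor, coin:Yara
Event 13 (swap coin<->hat: now coin:Victor, hat:Yara). State: ring:Ivan, hat:Yara, coin:Victor
Event 14 (swap coin<->hat: now coin:Yara, hat:Victor). State: ring:Ivan, hat:Victor, coin:Yara

Final state: ring:Ivan, hat:Victor, coin:Yara
Yara holds: coin.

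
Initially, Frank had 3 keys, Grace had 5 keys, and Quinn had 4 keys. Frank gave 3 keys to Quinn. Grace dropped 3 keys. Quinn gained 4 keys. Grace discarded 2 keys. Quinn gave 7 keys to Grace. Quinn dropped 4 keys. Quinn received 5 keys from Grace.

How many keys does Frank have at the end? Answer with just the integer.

Tracking counts step by step:
Start: Frank=3, Grace=5, Quinn=4
Event 1 (Frank -> Quinn, 3): Frank: 3 -> 0, Quinn: 4 -> 7. State: Frank=0, Grace=5, Quinn=7
Event 2 (Grace -3): Grace: 5 -> 2. State: Frank=0, Grace=2, Quinn=7
Event 3 (Quinn +4): Quinn: 7 -> 11. State: Frank=0, Grace=2, Quinn=11
Event 4 (Grace -2): Grace: 2 -> 0. State: Frank=0, Grace=0, Quinn=11
Event 5 (Quinn -> Grace, 7): Quinn: 11 -> 4, Grace: 0 -> 7. State: Frank=0, Grace=7, Quinn=4
Event 6 (Quinn -4): Quinn: 4 -> 0. State: Frank=0, Grace=7, Quinn=0
Event 7 (Grace -> Quinn, 5): Grace: 7 -> 2, Quinn: 0 -> 5. State: Frank=0, Grace=2, Quinn=5

Frank's final count: 0

Answer: 0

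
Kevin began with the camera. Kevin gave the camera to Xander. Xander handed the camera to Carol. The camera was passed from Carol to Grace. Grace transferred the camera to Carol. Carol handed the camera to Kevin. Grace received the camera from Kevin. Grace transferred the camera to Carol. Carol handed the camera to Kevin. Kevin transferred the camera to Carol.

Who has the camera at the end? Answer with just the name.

Answer: Carol

Derivation:
Tracking the camera through each event:
Start: Kevin has the camera.
After event 1: Xander has the camera.
After event 2: Carol has the camera.
After event 3: Grace has the camera.
After event 4: Carol has the camera.
After event 5: Kevin has the camera.
After event 6: Grace has the camera.
After event 7: Carol has the camera.
After event 8: Kevin has the camera.
After event 9: Carol has the camera.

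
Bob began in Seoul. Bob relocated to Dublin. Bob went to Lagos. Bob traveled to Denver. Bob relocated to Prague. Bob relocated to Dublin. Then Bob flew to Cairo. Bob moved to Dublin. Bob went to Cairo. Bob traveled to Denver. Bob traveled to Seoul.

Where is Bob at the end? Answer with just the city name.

Answer: Seoul

Derivation:
Tracking Bob's location:
Start: Bob is in Seoul.
After move 1: Seoul -> Dublin. Bob is in Dublin.
After move 2: Dublin -> Lagos. Bob is in Lagos.
After move 3: Lagos -> Denver. Bob is in Denver.
After move 4: Denver -> Prague. Bob is in Prague.
After move 5: Prague -> Dublin. Bob is in Dublin.
After move 6: Dublin -> Cairo. Bob is in Cairo.
After move 7: Cairo -> Dublin. Bob is in Dublin.
After move 8: Dublin -> Cairo. Bob is in Cairo.
After move 9: Cairo -> Denver. Bob is in Denver.
After move 10: Denver -> Seoul. Bob is in Seoul.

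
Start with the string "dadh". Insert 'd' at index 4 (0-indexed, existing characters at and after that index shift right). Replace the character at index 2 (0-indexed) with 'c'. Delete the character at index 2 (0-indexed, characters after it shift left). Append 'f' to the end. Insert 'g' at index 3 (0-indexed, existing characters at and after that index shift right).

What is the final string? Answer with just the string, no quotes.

Applying each edit step by step:
Start: "dadh"
Op 1 (insert 'd' at idx 4): "dadh" -> "dadhd"
Op 2 (replace idx 2: 'd' -> 'c'): "dadhd" -> "dachd"
Op 3 (delete idx 2 = 'c'): "dachd" -> "dahd"
Op 4 (append 'f'): "dahd" -> "dahdf"
Op 5 (insert 'g' at idx 3): "dahdf" -> "dahgdf"

Answer: dahgdf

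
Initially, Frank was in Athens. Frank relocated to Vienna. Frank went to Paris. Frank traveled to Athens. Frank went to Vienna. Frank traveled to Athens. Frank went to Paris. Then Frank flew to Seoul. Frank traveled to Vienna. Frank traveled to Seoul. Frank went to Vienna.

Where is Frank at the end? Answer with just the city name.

Tracking Frank's location:
Start: Frank is in Athens.
After move 1: Athens -> Vienna. Frank is in Vienna.
After move 2: Vienna -> Paris. Frank is in Paris.
After move 3: Paris -> Athens. Frank is in Athens.
After move 4: Athens -> Vienna. Frank is in Vienna.
After move 5: Vienna -> Athens. Frank is in Athens.
After move 6: Athens -> Paris. Frank is in Paris.
After move 7: Paris -> Seoul. Frank is in Seoul.
After move 8: Seoul -> Vienna. Frank is in Vienna.
After move 9: Vienna -> Seoul. Frank is in Seoul.
After move 10: Seoul -> Vienna. Frank is in Vienna.

Answer: Vienna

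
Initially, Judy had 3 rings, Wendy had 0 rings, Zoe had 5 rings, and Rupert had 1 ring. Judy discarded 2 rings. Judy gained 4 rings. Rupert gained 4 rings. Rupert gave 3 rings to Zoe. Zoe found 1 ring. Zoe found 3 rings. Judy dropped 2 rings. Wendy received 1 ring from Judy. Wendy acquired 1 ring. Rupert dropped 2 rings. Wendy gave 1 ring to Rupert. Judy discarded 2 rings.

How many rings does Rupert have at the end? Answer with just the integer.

Tracking counts step by step:
Start: Judy=3, Wendy=0, Zoe=5, Rupert=1
Event 1 (Judy -2): Judy: 3 -> 1. State: Judy=1, Wendy=0, Zoe=5, Rupert=1
Event 2 (Judy +4): Judy: 1 -> 5. State: Judy=5, Wendy=0, Zoe=5, Rupert=1
Event 3 (Rupert +4): Rupert: 1 -> 5. State: Judy=5, Wendy=0, Zoe=5, Rupert=5
Event 4 (Rupert -> Zoe, 3): Rupert: 5 -> 2, Zoe: 5 -> 8. State: Judy=5, Wendy=0, Zoe=8, Rupert=2
Event 5 (Zoe +1): Zoe: 8 -> 9. State: Judy=5, Wendy=0, Zoe=9, Rupert=2
Event 6 (Zoe +3): Zoe: 9 -> 12. State: Judy=5, Wendy=0, Zoe=12, Rupert=2
Event 7 (Judy -2): Judy: 5 -> 3. State: Judy=3, Wendy=0, Zoe=12, Rupert=2
Event 8 (Judy -> Wendy, 1): Judy: 3 -> 2, Wendy: 0 -> 1. State: Judy=2, Wendy=1, Zoe=12, Rupert=2
Event 9 (Wendy +1): Wendy: 1 -> 2. State: Judy=2, Wendy=2, Zoe=12, Rupert=2
Event 10 (Rupert -2): Rupert: 2 -> 0. State: Judy=2, Wendy=2, Zoe=12, Rupert=0
Event 11 (Wendy -> Rupert, 1): Wendy: 2 -> 1, Rupert: 0 -> 1. State: Judy=2, Wendy=1, Zoe=12, Rupert=1
Event 12 (Judy -2): Judy: 2 -> 0. State: Judy=0, Wendy=1, Zoe=12, Rupert=1

Rupert's final count: 1

Answer: 1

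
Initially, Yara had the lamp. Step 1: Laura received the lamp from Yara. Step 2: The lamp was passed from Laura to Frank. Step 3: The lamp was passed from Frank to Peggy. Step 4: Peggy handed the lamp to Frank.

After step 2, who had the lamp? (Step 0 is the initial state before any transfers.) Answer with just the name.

Tracking the lamp holder through step 2:
After step 0 (start): Yara
After step 1: Laura
After step 2: Frank

At step 2, the holder is Frank.

Answer: Frank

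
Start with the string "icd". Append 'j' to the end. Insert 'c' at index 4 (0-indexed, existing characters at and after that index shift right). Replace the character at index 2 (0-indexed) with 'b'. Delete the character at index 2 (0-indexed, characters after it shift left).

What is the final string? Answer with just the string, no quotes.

Applying each edit step by step:
Start: "icd"
Op 1 (append 'j'): "icd" -> "icdj"
Op 2 (insert 'c' at idx 4): "icdj" -> "icdjc"
Op 3 (replace idx 2: 'd' -> 'b'): "icdjc" -> "icbjc"
Op 4 (delete idx 2 = 'b'): "icbjc" -> "icjc"

Answer: icjc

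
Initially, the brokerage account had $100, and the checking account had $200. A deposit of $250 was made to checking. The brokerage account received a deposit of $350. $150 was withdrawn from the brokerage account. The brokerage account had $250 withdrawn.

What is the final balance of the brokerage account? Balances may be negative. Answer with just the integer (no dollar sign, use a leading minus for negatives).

Tracking account balances step by step:
Start: brokerage=100, checking=200
Event 1 (deposit 250 to checking): checking: 200 + 250 = 450. Balances: brokerage=100, checking=450
Event 2 (deposit 350 to brokerage): brokerage: 100 + 350 = 450. Balances: brokerage=450, checking=450
Event 3 (withdraw 150 from brokerage): brokerage: 450 - 150 = 300. Balances: brokerage=300, checking=450
Event 4 (withdraw 250 from brokerage): brokerage: 300 - 250 = 50. Balances: brokerage=50, checking=450

Final balance of brokerage: 50

Answer: 50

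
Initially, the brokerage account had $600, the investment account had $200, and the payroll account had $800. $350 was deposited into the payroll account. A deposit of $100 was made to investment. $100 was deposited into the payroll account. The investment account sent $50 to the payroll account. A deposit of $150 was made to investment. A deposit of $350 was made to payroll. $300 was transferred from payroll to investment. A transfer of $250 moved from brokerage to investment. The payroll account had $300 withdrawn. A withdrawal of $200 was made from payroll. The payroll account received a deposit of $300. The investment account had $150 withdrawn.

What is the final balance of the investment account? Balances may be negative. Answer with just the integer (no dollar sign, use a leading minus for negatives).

Tracking account balances step by step:
Start: brokerage=600, investment=200, payroll=800
Event 1 (deposit 350 to payroll): payroll: 800 + 350 = 1150. Balances: brokerage=600, investment=200, payroll=1150
Event 2 (deposit 100 to investment): investment: 200 + 100 = 300. Balances: brokerage=600, investment=300, payroll=1150
Event 3 (deposit 100 to payroll): payroll: 1150 + 100 = 1250. Balances: brokerage=600, investment=300, payroll=1250
Event 4 (transfer 50 investment -> payroll): investment: 300 - 50 = 250, payroll: 1250 + 50 = 1300. Balances: brokerage=600, investment=250, payroll=1300
Event 5 (deposit 150 to investment): investment: 250 + 150 = 400. Balances: brokerage=600, investment=400, payroll=1300
Event 6 (deposit 350 to payroll): payroll: 1300 + 350 = 1650. Balances: brokerage=600, investment=400, payroll=1650
Event 7 (transfer 300 payroll -> investment): payroll: 1650 - 300 = 1350, investment: 400 + 300 = 700. Balances: brokerage=600, investment=700, payroll=1350
Event 8 (transfer 250 brokerage -> investment): brokerage: 600 - 250 = 350, investment: 700 + 250 = 950. Balances: brokerage=350, investment=950, payroll=1350
Event 9 (withdraw 300 from payroll): payroll: 1350 - 300 = 1050. Balances: brokerage=350, investment=950, payroll=1050
Event 10 (withdraw 200 from payroll): payroll: 1050 - 200 = 850. Balances: brokerage=350, investment=950, payroll=850
Event 11 (deposit 300 to payroll): payroll: 850 + 300 = 1150. Balances: brokerage=350, investment=950, payroll=1150
Event 12 (withdraw 150 from investment): investment: 950 - 150 = 800. Balances: brokerage=350, investment=800, payroll=1150

Final balance of investment: 800

Answer: 800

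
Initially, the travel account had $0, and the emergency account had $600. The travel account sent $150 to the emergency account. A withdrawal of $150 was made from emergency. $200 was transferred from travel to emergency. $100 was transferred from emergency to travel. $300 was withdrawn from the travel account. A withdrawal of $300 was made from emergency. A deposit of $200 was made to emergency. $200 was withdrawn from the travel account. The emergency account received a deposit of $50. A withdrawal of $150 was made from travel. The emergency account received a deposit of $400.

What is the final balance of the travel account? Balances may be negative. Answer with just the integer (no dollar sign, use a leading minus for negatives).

Answer: -900

Derivation:
Tracking account balances step by step:
Start: travel=0, emergency=600
Event 1 (transfer 150 travel -> emergency): travel: 0 - 150 = -150, emergency: 600 + 150 = 750. Balances: travel=-150, emergency=750
Event 2 (withdraw 150 from emergency): emergency: 750 - 150 = 600. Balances: travel=-150, emergency=600
Event 3 (transfer 200 travel -> emergency): travel: -150 - 200 = -350, emergency: 600 + 200 = 800. Balances: travel=-350, emergency=800
Event 4 (transfer 100 emergency -> travel): emergency: 800 - 100 = 700, travel: -350 + 100 = -250. Balances: travel=-250, emergency=700
Event 5 (withdraw 300 from travel): travel: -250 - 300 = -550. Balances: travel=-550, emergency=700
Event 6 (withdraw 300 from emergency): emergency: 700 - 300 = 400. Balances: travel=-550, emergency=400
Event 7 (deposit 200 to emergency): emergency: 400 + 200 = 600. Balances: travel=-550, emergency=600
Event 8 (withdraw 200 from travel): travel: -550 - 200 = -750. Balances: travel=-750, emergency=600
Event 9 (deposit 50 to emergency): emergency: 600 + 50 = 650. Balances: travel=-750, emergency=650
Event 10 (withdraw 150 from travel): travel: -750 - 150 = -900. Balances: travel=-900, emergency=650
Event 11 (deposit 400 to emergency): emergency: 650 + 400 = 1050. Balances: travel=-900, emergency=1050

Final balance of travel: -900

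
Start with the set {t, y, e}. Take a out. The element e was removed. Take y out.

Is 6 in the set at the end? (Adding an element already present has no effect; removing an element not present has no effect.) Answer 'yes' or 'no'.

Tracking the set through each operation:
Start: {e, t, y}
Event 1 (remove a): not present, no change. Set: {e, t, y}
Event 2 (remove e): removed. Set: {t, y}
Event 3 (remove y): removed. Set: {t}

Final set: {t} (size 1)
6 is NOT in the final set.

Answer: no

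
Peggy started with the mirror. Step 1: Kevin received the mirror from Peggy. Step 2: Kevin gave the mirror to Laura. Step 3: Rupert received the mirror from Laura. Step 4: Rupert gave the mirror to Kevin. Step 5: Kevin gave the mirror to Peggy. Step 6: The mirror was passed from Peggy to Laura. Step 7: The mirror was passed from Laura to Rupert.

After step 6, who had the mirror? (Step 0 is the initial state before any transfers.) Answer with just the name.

Answer: Laura

Derivation:
Tracking the mirror holder through step 6:
After step 0 (start): Peggy
After step 1: Kevin
After step 2: Laura
After step 3: Rupert
After step 4: Kevin
After step 5: Peggy
After step 6: Laura

At step 6, the holder is Laura.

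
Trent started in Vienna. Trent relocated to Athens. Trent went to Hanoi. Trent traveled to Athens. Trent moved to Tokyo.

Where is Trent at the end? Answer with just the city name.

Answer: Tokyo

Derivation:
Tracking Trent's location:
Start: Trent is in Vienna.
After move 1: Vienna -> Athens. Trent is in Athens.
After move 2: Athens -> Hanoi. Trent is in Hanoi.
After move 3: Hanoi -> Athens. Trent is in Athens.
After move 4: Athens -> Tokyo. Trent is in Tokyo.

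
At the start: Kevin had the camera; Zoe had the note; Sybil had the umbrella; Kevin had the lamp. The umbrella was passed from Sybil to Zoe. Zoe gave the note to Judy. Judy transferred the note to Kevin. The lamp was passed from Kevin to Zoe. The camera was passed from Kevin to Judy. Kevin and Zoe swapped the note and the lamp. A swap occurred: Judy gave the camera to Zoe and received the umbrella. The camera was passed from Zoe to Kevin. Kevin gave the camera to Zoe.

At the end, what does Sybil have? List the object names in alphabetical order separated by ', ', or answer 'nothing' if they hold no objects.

Tracking all object holders:
Start: camera:Kevin, note:Zoe, umbrella:Sybil, lamp:Kevin
Event 1 (give umbrella: Sybil -> Zoe). State: camera:Kevin, note:Zoe, umbrella:Zoe, lamp:Kevin
Event 2 (give note: Zoe -> Judy). State: camera:Kevin, note:Judy, umbrella:Zoe, lamp:Kevin
Event 3 (give note: Judy -> Kevin). State: camera:Kevin, note:Kevin, umbrella:Zoe, lamp:Kevin
Event 4 (give lamp: Kevin -> Zoe). State: camera:Kevin, note:Kevin, umbrella:Zoe, lamp:Zoe
Event 5 (give camera: Kevin -> Judy). State: camera:Judy, note:Kevin, umbrella:Zoe, lamp:Zoe
Event 6 (swap note<->lamp: now note:Zoe, lamp:Kevin). State: camera:Judy, note:Zoe, umbrella:Zoe, lamp:Kevin
Event 7 (swap camera<->umbrella: now camera:Zoe, umbrella:Judy). State: camera:Zoe, note:Zoe, umbrella:Judy, lamp:Kevin
Event 8 (give camera: Zoe -> Kevin). State: camera:Kevin, note:Zoe, umbrella:Judy, lamp:Kevin
Event 9 (give camera: Kevin -> Zoe). State: camera:Zoe, note:Zoe, umbrella:Judy, lamp:Kevin

Final state: camera:Zoe, note:Zoe, umbrella:Judy, lamp:Kevin
Sybil holds: (nothing).

Answer: nothing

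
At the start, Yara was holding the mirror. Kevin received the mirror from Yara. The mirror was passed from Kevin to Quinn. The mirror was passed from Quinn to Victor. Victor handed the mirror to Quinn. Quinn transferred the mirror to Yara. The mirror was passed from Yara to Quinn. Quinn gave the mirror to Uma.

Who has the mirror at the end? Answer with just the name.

Answer: Uma

Derivation:
Tracking the mirror through each event:
Start: Yara has the mirror.
After event 1: Kevin has the mirror.
After event 2: Quinn has the mirror.
After event 3: Victor has the mirror.
After event 4: Quinn has the mirror.
After event 5: Yara has the mirror.
After event 6: Quinn has the mirror.
After event 7: Uma has the mirror.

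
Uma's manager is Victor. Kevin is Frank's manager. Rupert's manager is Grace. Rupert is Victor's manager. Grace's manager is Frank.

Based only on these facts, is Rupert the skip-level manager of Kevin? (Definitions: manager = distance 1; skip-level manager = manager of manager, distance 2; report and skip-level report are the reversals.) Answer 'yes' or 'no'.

Reconstructing the manager chain from the given facts:
  Kevin -> Frank -> Grace -> Rupert -> Victor -> Uma
(each arrow means 'manager of the next')
Positions in the chain (0 = top):
  position of Kevin: 0
  position of Frank: 1
  position of Grace: 2
  position of Rupert: 3
  position of Victor: 4
  position of Uma: 5

Rupert is at position 3, Kevin is at position 0; signed distance (j - i) = -3.
'skip-level manager' requires j - i = 2. Actual distance is -3, so the relation does NOT hold.

Answer: no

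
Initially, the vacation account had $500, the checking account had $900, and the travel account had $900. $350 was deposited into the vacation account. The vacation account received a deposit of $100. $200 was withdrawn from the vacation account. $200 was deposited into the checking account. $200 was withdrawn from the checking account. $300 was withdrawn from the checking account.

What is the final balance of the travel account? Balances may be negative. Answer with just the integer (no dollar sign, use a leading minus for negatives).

Tracking account balances step by step:
Start: vacation=500, checking=900, travel=900
Event 1 (deposit 350 to vacation): vacation: 500 + 350 = 850. Balances: vacation=850, checking=900, travel=900
Event 2 (deposit 100 to vacation): vacation: 850 + 100 = 950. Balances: vacation=950, checking=900, travel=900
Event 3 (withdraw 200 from vacation): vacation: 950 - 200 = 750. Balances: vacation=750, checking=900, travel=900
Event 4 (deposit 200 to checking): checking: 900 + 200 = 1100. Balances: vacation=750, checking=1100, travel=900
Event 5 (withdraw 200 from checking): checking: 1100 - 200 = 900. Balances: vacation=750, checking=900, travel=900
Event 6 (withdraw 300 from checking): checking: 900 - 300 = 600. Balances: vacation=750, checking=600, travel=900

Final balance of travel: 900

Answer: 900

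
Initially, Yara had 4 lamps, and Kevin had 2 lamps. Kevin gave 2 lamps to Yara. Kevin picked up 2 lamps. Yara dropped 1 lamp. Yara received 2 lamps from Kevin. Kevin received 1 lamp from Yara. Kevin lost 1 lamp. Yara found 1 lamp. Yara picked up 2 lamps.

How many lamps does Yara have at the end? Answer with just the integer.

Tracking counts step by step:
Start: Yara=4, Kevin=2
Event 1 (Kevin -> Yara, 2): Kevin: 2 -> 0, Yara: 4 -> 6. State: Yara=6, Kevin=0
Event 2 (Kevin +2): Kevin: 0 -> 2. State: Yara=6, Kevin=2
Event 3 (Yara -1): Yara: 6 -> 5. State: Yara=5, Kevin=2
Event 4 (Kevin -> Yara, 2): Kevin: 2 -> 0, Yara: 5 -> 7. State: Yara=7, Kevin=0
Event 5 (Yara -> Kevin, 1): Yara: 7 -> 6, Kevin: 0 -> 1. State: Yara=6, Kevin=1
Event 6 (Kevin -1): Kevin: 1 -> 0. State: Yara=6, Kevin=0
Event 7 (Yara +1): Yara: 6 -> 7. State: Yara=7, Kevin=0
Event 8 (Yara +2): Yara: 7 -> 9. State: Yara=9, Kevin=0

Yara's final count: 9

Answer: 9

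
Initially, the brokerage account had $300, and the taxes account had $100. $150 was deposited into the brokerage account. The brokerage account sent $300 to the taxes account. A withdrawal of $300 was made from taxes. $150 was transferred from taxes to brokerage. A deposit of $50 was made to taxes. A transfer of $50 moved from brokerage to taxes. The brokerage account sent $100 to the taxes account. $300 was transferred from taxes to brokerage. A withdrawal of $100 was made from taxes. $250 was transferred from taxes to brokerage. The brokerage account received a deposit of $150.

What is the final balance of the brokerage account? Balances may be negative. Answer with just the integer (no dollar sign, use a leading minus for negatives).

Tracking account balances step by step:
Start: brokerage=300, taxes=100
Event 1 (deposit 150 to brokerage): brokerage: 300 + 150 = 450. Balances: brokerage=450, taxes=100
Event 2 (transfer 300 brokerage -> taxes): brokerage: 450 - 300 = 150, taxes: 100 + 300 = 400. Balances: brokerage=150, taxes=400
Event 3 (withdraw 300 from taxes): taxes: 400 - 300 = 100. Balances: brokerage=150, taxes=100
Event 4 (transfer 150 taxes -> brokerage): taxes: 100 - 150 = -50, brokerage: 150 + 150 = 300. Balances: brokerage=300, taxes=-50
Event 5 (deposit 50 to taxes): taxes: -50 + 50 = 0. Balances: brokerage=300, taxes=0
Event 6 (transfer 50 brokerage -> taxes): brokerage: 300 - 50 = 250, taxes: 0 + 50 = 50. Balances: brokerage=250, taxes=50
Event 7 (transfer 100 brokerage -> taxes): brokerage: 250 - 100 = 150, taxes: 50 + 100 = 150. Balances: brokerage=150, taxes=150
Event 8 (transfer 300 taxes -> brokerage): taxes: 150 - 300 = -150, brokerage: 150 + 300 = 450. Balances: brokerage=450, taxes=-150
Event 9 (withdraw 100 from taxes): taxes: -150 - 100 = -250. Balances: brokerage=450, taxes=-250
Event 10 (transfer 250 taxes -> brokerage): taxes: -250 - 250 = -500, brokerage: 450 + 250 = 700. Balances: brokerage=700, taxes=-500
Event 11 (deposit 150 to brokerage): brokerage: 700 + 150 = 850. Balances: brokerage=850, taxes=-500

Final balance of brokerage: 850

Answer: 850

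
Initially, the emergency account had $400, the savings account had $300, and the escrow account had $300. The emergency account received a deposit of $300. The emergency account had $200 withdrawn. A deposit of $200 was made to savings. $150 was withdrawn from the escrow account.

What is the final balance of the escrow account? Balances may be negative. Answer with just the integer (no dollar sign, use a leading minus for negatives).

Tracking account balances step by step:
Start: emergency=400, savings=300, escrow=300
Event 1 (deposit 300 to emergency): emergency: 400 + 300 = 700. Balances: emergency=700, savings=300, escrow=300
Event 2 (withdraw 200 from emergency): emergency: 700 - 200 = 500. Balances: emergency=500, savings=300, escrow=300
Event 3 (deposit 200 to savings): savings: 300 + 200 = 500. Balances: emergency=500, savings=500, escrow=300
Event 4 (withdraw 150 from escrow): escrow: 300 - 150 = 150. Balances: emergency=500, savings=500, escrow=150

Final balance of escrow: 150

Answer: 150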